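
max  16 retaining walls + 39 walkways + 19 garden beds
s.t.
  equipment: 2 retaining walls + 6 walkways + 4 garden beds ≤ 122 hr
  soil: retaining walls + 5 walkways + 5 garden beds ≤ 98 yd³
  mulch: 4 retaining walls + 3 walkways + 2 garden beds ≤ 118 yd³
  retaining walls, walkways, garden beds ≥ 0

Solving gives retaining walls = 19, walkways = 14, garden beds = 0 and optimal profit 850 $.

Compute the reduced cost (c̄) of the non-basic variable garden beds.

At the optimum: equipment uses 122 of 122 (binding); soil uses 89 of 98 (slack = 9); mulch uses 118 of 118 (binding).
Slack constraints have shadow price 0 (complementary slackness).
Dual feasibility on the basic columns requires 2·y_equipment + 4·y_mulch = 16, 6·y_equipment + 3·y_mulch = 39.
This yields shadow prices y_equipment = 6, y_mulch = 1.
Reduced cost of garden beds: c₃ − yᵀa₃ = 19 − (6·4 + 1·2) = 19 − 26 = -7.

-7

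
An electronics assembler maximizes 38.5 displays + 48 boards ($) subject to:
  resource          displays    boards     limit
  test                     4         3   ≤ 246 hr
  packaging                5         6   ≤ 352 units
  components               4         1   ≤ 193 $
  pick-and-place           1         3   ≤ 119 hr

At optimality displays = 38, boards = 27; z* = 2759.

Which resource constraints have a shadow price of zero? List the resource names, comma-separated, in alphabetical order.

test: 233/246 (slack 13)
packaging: 352/352 (binding)
components: 179/193 (slack 14)
pick-and-place: 119/119 (binding)
By complementary slackness, a constraint with positive slack has shadow price 0 → components, test.

components, test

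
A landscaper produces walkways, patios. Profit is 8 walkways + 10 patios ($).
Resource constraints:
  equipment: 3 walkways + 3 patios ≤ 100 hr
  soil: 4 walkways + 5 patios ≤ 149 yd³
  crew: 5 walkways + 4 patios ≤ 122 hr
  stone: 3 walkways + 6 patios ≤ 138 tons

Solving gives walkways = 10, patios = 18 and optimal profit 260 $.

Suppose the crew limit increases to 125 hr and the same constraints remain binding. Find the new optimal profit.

Check each constraint at x*: equipment 84/100 (slack 16); soil 130/149 (slack 19); crew 122/122 (tight); stone 138/138 (tight).
Slack constraints have shadow price 0 (complementary slackness).
From A_Bᵀ y = c: 5·y_crew + 3·y_stone = 8; 4·y_crew + 6·y_stone = 10.
This yields shadow prices y_crew = 1, y_stone = 1.
Δz = y_crew·Δb = 1 × (3) = 3, so new z* = 260 + 3 = 263.

263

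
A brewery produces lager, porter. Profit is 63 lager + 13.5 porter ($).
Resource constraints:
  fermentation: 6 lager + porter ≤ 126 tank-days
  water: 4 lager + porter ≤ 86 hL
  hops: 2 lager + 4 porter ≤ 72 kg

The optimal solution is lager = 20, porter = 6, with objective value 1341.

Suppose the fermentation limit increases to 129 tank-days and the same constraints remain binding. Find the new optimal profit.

Binding: fermentation and water. Non-binding: hops (8 unused).
Since hops is not tight, its dual is 0.
Dual feasibility on the basic columns requires 6·y_fermentation + 4·y_water = 63, 1·y_fermentation + 1·y_water = 13.5.
→ y_fermentation = 4.5 and y_water = 9.
Δz = y_fermentation·Δb = 4.5 × (3) = 13.5, so new z* = 1341 + 13.5 = 1354.5.

1354.5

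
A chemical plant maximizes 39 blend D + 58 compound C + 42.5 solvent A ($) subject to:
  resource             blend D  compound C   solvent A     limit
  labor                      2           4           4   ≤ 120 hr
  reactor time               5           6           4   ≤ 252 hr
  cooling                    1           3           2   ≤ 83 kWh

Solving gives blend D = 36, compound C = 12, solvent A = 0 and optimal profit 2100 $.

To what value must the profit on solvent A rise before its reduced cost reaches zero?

48

At the optimum: labor uses 120 of 120 (binding); reactor time uses 252 of 252 (binding); cooling uses 72 of 83 (slack = 11).
By complementary slackness, y = 0 for the non-binding constraint.
Dual feasibility on the basic columns requires 2·y_labor + 5·y_reactor time = 39, 4·y_labor + 6·y_reactor time = 58.
This yields shadow prices y_labor = 7, y_reactor time = 5.
solvent A enters the basis when its profit ≥ yᵀa₃ = 7·4 + 5·4 = 48.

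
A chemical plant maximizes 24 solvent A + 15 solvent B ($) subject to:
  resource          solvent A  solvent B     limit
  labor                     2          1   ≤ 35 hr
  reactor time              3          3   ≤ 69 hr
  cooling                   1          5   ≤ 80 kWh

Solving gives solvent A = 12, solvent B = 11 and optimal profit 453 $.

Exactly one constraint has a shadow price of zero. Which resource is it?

cooling

labor: 35/35 (binding)
reactor time: 69/69 (binding)
cooling: 67/80 (slack 13)
By complementary slackness, a constraint with positive slack has shadow price 0 → cooling.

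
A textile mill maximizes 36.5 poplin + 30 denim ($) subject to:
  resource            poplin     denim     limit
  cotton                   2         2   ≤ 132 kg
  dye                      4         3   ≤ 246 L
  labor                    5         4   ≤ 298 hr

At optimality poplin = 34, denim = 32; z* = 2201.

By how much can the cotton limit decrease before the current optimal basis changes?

Binding constraints: cotton, labor. The basis is B = [[2,2],[5,4]] with det -2.
Per unit decrease in cotton, x* moves by d = (2, -2.5).
The basis stays optimal until denim reaches 0; allowable decrease = 12.8 kg.

12.8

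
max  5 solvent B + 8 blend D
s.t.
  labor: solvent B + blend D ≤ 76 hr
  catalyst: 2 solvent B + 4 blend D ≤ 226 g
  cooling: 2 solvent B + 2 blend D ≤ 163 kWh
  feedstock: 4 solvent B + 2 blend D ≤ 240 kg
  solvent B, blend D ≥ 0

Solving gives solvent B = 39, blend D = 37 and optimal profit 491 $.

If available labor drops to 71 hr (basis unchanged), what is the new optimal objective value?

481

Check each constraint at x*: labor 76/76 (tight); catalyst 226/226 (tight); cooling 152/163 (slack 11); feedstock 230/240 (slack 10).
Slack constraints have shadow price 0 (complementary slackness).
From A_Bᵀ y = c: 1·y_labor + 2·y_catalyst = 5; 1·y_labor + 4·y_catalyst = 8.
→ y_labor = 2 and y_catalyst = 1.5.
Δz = y_labor·Δb = 2 × (-5) = -10, so new z* = 491 − 10 = 481.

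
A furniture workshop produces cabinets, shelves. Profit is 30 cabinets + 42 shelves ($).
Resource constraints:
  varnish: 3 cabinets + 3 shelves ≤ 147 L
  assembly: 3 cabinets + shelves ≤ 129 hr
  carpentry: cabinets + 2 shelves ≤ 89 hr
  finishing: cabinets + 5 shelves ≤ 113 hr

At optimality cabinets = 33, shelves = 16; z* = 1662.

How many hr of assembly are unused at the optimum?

14

assembly used = 3·33 + 1·16 = 115; slack = 129 − 115 = 14.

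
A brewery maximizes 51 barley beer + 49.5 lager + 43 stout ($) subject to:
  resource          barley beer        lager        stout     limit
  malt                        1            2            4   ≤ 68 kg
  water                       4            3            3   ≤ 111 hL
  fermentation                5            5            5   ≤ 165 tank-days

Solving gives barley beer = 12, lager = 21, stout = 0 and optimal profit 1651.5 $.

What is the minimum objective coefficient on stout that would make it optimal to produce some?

49.5

Check each constraint at x*: malt 54/68 (slack 14); water 111/111 (tight); fermentation 165/165 (tight).
Since malt is not tight, its dual is 0.
From A_Bᵀ y = c: 4·y_water + 5·y_fermentation = 51; 3·y_water + 5·y_fermentation = 49.5.
→ y_water = 1.5 and y_fermentation = 9.
stout enters the basis when its profit ≥ yᵀa₃ = 1.5·3 + 9·5 = 49.5.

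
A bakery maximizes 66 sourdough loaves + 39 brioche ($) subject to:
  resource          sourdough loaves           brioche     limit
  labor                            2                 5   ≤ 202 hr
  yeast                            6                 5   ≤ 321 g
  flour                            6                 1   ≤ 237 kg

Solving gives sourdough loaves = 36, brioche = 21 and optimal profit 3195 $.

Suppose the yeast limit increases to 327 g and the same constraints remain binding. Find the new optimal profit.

Binding: yeast and flour. Non-binding: labor (25 unused).
Slack constraints have shadow price 0 (complementary slackness).
Dual feasibility on the basic columns requires 6·y_yeast + 6·y_flour = 66, 5·y_yeast + 1·y_flour = 39.
This yields shadow prices y_yeast = 7, y_flour = 4.
Δz = y_yeast·Δb = 7 × (6) = 42, so new z* = 3195 + 42 = 3237.

3237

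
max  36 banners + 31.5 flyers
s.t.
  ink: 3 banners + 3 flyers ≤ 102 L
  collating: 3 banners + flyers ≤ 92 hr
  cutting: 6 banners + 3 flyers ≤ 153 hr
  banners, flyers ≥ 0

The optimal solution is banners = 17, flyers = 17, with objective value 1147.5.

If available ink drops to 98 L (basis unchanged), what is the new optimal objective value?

1111.5

Binding: ink and cutting. Non-binding: collating (24 unused).
Slack constraints have shadow price 0 (complementary slackness).
Dual feasibility on the basic columns requires 3·y_ink + 6·y_cutting = 36, 3·y_ink + 3·y_cutting = 31.5.
Solving: y_ink = 9, y_cutting = 1.5.
Δz = y_ink·Δb = 9 × (-4) = -36, so new z* = 1147.5 − 36 = 1111.5.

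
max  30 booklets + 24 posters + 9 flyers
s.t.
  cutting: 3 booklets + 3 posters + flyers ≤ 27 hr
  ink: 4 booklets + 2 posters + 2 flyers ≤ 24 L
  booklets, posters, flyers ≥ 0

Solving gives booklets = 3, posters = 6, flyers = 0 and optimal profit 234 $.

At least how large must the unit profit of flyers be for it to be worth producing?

12

Check each constraint at x*: cutting 27/27 (tight); ink 24/24 (tight).
The binding rows give the dual system: 3·y_cutting + 4·y_ink = 30 and 3·y_cutting + 2·y_ink = 24.
This yields shadow prices y_cutting = 6, y_ink = 3.
flyers enters the basis when its profit ≥ yᵀa₃ = 6·1 + 3·2 = 12.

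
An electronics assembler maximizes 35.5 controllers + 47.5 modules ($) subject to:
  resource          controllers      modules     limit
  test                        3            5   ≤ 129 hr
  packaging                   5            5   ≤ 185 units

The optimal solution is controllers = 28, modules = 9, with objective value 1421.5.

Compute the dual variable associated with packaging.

3.5

Both test and packaging are binding at x*.
Dual feasibility on the basic columns requires 3·y_test + 5·y_packaging = 35.5, 5·y_test + 5·y_packaging = 47.5.
This yields shadow prices y_test = 6, y_packaging = 3.5.
Shadow price of packaging = 3.5.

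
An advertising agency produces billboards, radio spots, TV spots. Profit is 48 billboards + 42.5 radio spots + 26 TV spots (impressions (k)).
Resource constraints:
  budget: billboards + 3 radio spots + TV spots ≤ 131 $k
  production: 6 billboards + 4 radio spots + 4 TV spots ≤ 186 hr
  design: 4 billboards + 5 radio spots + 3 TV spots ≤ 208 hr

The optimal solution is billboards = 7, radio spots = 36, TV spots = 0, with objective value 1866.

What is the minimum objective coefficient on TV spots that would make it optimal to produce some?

33.5

Binding: production and design. Non-binding: budget (16 unused).
By complementary slackness, y = 0 for the non-binding constraint.
The binding rows give the dual system: 6·y_production + 4·y_design = 48 and 4·y_production + 5·y_design = 42.5.
→ y_production = 5 and y_design = 4.5.
TV spots enters the basis when its profit ≥ yᵀa₃ = 5·4 + 4.5·3 = 33.5.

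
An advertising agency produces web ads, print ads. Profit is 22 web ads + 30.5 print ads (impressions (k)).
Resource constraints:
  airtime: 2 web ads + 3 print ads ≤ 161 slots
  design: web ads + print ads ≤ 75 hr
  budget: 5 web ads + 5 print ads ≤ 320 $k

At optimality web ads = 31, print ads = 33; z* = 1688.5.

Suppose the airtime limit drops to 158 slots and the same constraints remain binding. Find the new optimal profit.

Check each constraint at x*: airtime 161/161 (tight); design 64/75 (slack 11); budget 320/320 (tight).
Since design is not tight, its dual is 0.
The binding rows give the dual system: 2·y_airtime + 5·y_budget = 22 and 3·y_airtime + 5·y_budget = 30.5.
→ y_airtime = 8.5 and y_budget = 1.
Δz = y_airtime·Δb = 8.5 × (-3) = -25.5, so new z* = 1688.5 − 25.5 = 1663.

1663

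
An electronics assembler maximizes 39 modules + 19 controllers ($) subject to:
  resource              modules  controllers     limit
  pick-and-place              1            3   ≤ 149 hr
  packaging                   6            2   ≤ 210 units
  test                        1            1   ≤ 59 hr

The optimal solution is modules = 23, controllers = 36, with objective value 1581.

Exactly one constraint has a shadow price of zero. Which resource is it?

pick-and-place

pick-and-place: 131/149 (slack 18)
packaging: 210/210 (binding)
test: 59/59 (binding)
By complementary slackness, a constraint with positive slack has shadow price 0 → pick-and-place.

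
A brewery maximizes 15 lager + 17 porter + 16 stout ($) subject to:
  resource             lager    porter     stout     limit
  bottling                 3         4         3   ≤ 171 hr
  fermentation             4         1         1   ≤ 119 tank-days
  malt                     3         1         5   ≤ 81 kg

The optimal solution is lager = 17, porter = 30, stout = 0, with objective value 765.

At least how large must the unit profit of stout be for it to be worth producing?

17

At the optimum: bottling uses 171 of 171 (binding); fermentation uses 98 of 119 (slack = 21); malt uses 81 of 81 (binding).
By complementary slackness, y = 0 for the non-binding constraint.
The binding rows give the dual system: 3·y_bottling + 3·y_malt = 15 and 4·y_bottling + 1·y_malt = 17.
→ y_bottling = 4 and y_malt = 1.
stout enters the basis when its profit ≥ yᵀa₃ = 4·3 + 1·5 = 17.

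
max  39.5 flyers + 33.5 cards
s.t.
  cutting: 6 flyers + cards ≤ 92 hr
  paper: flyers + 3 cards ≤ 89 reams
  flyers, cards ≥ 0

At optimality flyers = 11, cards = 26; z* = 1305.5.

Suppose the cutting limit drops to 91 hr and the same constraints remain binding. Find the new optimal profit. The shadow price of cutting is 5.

Δb = -1, so new z* = 1305.5 + (5)·(-1) = 1305.5 − 5 = 1300.5.

1300.5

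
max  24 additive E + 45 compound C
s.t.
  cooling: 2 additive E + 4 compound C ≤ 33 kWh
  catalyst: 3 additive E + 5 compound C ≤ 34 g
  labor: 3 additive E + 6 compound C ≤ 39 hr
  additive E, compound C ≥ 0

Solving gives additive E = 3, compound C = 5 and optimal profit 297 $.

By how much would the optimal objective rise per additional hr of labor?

At the optimum: cooling uses 26 of 33 (slack = 7); catalyst uses 34 of 34 (binding); labor uses 39 of 39 (binding).
By complementary slackness, y = 0 for the non-binding constraint.
From A_Bᵀ y = c: 3·y_catalyst + 3·y_labor = 24; 5·y_catalyst + 6·y_labor = 45.
→ y_catalyst = 3 and y_labor = 5.
Shadow price of labor = 5.

5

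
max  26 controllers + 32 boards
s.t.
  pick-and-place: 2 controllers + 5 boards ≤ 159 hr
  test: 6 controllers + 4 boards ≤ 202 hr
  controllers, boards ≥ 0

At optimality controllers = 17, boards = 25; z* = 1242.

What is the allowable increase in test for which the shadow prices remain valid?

275

Binding constraints: pick-and-place, test. The basis is B = [[2,5],[6,4]] with det -22.
Per unit increase in test, x* moves by d = (0.2273, -0.0909).
The basis stays optimal until boards reaches 0; allowable increase = 275 hr.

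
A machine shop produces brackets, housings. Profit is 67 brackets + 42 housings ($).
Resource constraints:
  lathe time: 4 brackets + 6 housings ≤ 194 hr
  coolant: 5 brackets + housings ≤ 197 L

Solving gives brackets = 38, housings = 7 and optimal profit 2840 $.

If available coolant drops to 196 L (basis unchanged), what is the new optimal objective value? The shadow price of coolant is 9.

2831

Δb = -1, so new z* = 2840 + (9)·(-1) = 2840 − 9 = 2831.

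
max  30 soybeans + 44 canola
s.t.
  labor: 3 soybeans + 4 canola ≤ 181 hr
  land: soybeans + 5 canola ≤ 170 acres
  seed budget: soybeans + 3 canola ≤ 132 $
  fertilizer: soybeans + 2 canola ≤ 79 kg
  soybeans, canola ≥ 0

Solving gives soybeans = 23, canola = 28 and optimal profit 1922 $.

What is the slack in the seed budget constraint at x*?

25

seed budget used = 1·23 + 3·28 = 107; slack = 132 − 107 = 25.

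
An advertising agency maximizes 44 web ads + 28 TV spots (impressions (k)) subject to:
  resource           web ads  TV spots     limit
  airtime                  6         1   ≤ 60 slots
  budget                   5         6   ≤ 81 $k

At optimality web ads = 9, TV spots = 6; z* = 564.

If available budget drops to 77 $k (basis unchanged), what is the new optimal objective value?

548

Check each constraint at x*: airtime 60/60 (tight); budget 81/81 (tight).
From A_Bᵀ y = c: 6·y_airtime + 5·y_budget = 44; 1·y_airtime + 6·y_budget = 28.
Solving: y_airtime = 4, y_budget = 4.
Δz = y_budget·Δb = 4 × (-4) = -16, so new z* = 564 − 16 = 548.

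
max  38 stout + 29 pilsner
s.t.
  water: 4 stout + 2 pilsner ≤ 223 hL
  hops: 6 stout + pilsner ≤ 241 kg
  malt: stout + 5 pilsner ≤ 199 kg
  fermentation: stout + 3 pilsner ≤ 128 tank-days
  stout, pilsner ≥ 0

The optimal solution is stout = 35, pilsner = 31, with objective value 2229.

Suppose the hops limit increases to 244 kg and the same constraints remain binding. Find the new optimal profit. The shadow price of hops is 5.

Δb = 3, so new z* = 2229 + (5)·(3) = 2229 + 15 = 2244.

2244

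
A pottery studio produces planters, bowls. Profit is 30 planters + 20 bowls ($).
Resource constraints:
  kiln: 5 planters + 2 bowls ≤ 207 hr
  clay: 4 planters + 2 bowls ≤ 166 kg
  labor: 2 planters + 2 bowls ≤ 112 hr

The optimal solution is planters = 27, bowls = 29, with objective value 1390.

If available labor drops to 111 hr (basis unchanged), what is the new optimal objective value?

1385

At the optimum: kiln uses 193 of 207 (slack = 14); clay uses 166 of 166 (binding); labor uses 112 of 112 (binding).
Slack constraints have shadow price 0 (complementary slackness).
Dual feasibility on the basic columns requires 4·y_clay + 2·y_labor = 30, 2·y_clay + 2·y_labor = 20.
This yields shadow prices y_clay = 5, y_labor = 5.
Δz = y_labor·Δb = 5 × (-1) = -5, so new z* = 1390 − 5 = 1385.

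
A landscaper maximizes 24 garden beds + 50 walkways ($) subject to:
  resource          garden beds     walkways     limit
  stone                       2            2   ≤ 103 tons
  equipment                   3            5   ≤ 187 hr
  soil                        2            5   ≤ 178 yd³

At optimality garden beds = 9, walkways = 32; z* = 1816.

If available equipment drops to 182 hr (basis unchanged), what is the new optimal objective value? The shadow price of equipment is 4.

1796

Δb = -5, so new z* = 1816 + (4)·(-5) = 1816 − 20 = 1796.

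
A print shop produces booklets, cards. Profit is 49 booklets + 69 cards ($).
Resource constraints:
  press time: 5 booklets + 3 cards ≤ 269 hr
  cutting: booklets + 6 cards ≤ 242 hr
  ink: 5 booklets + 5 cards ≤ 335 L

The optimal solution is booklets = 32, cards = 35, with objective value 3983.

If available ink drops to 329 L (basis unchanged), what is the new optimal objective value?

3929

Check each constraint at x*: press time 265/269 (slack 4); cutting 242/242 (tight); ink 335/335 (tight).
Since press time is not tight, its dual is 0.
From A_Bᵀ y = c: 1·y_cutting + 5·y_ink = 49; 6·y_cutting + 5·y_ink = 69.
→ y_cutting = 4 and y_ink = 9.
Δz = y_ink·Δb = 9 × (-6) = -54, so new z* = 3983 − 54 = 3929.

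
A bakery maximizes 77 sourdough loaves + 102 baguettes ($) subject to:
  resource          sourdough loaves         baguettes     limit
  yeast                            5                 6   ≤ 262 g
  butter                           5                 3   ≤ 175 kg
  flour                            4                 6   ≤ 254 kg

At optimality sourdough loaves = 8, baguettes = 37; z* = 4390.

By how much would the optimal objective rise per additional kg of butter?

Binding: yeast and flour. Non-binding: butter (24 unused).
Slack constraints have shadow price 0 (complementary slackness).
The binding rows give the dual system: 5·y_yeast + 4·y_flour = 77 and 6·y_yeast + 6·y_flour = 102.
→ y_yeast = 9 and y_flour = 8.
Shadow price of butter = 0.

0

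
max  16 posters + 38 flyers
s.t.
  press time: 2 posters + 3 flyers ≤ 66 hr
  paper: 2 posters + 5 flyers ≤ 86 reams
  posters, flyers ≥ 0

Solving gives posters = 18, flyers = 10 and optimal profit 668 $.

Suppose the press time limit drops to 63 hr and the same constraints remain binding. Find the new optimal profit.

665

Check each constraint at x*: press time 66/66 (tight); paper 86/86 (tight).
From A_Bᵀ y = c: 2·y_press time + 2·y_paper = 16; 3·y_press time + 5·y_paper = 38.
→ y_press time = 1 and y_paper = 7.
Δz = y_press time·Δb = 1 × (-3) = -3, so new z* = 668 − 3 = 665.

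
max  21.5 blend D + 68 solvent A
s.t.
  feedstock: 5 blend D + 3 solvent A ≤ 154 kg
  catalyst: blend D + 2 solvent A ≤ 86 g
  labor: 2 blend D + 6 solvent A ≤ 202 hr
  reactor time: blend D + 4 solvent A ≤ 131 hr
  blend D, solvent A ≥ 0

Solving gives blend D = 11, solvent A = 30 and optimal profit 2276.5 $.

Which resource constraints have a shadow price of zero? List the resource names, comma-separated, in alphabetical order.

feedstock: 145/154 (slack 9)
catalyst: 71/86 (slack 15)
labor: 202/202 (binding)
reactor time: 131/131 (binding)
By complementary slackness, a constraint with positive slack has shadow price 0 → catalyst, feedstock.

catalyst, feedstock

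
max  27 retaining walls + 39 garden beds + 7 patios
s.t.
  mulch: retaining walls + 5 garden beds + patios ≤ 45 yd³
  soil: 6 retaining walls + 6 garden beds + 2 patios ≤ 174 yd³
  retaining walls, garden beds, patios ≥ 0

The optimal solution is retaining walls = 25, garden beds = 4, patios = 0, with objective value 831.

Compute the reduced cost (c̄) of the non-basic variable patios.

Check each constraint at x*: mulch 45/45 (tight); soil 174/174 (tight).
From A_Bᵀ y = c: 1·y_mulch + 6·y_soil = 27; 5·y_mulch + 6·y_soil = 39.
→ y_mulch = 3 and y_soil = 4.
Reduced cost of patios: c₃ − yᵀa₃ = 7 − (3·1 + 4·2) = 7 − 11 = -4.

-4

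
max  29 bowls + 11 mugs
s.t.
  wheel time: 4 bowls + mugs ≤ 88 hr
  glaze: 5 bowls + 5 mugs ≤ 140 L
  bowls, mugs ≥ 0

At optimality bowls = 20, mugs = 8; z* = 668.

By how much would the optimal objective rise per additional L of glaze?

1

Check each constraint at x*: wheel time 88/88 (tight); glaze 140/140 (tight).
From A_Bᵀ y = c: 4·y_wheel time + 5·y_glaze = 29; 1·y_wheel time + 5·y_glaze = 11.
→ y_wheel time = 6 and y_glaze = 1.
Shadow price of glaze = 1.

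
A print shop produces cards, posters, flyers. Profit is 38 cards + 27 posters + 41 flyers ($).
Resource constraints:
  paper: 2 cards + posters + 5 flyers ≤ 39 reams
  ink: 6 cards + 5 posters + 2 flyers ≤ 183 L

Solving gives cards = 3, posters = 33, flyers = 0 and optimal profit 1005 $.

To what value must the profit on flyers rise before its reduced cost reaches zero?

43

At the optimum: paper uses 39 of 39 (binding); ink uses 183 of 183 (binding).
From A_Bᵀ y = c: 2·y_paper + 6·y_ink = 38; 1·y_paper + 5·y_ink = 27.
This yields shadow prices y_paper = 7, y_ink = 4.
flyers enters the basis when its profit ≥ yᵀa₃ = 7·5 + 4·2 = 43.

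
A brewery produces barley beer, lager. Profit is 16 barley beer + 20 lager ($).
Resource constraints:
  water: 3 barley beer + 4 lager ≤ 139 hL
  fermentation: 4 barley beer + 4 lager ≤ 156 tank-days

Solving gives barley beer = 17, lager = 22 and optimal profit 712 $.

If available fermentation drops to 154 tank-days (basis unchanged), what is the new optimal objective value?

At the optimum: water uses 139 of 139 (binding); fermentation uses 156 of 156 (binding).
Dual feasibility on the basic columns requires 3·y_water + 4·y_fermentation = 16, 4·y_water + 4·y_fermentation = 20.
Solving: y_water = 4, y_fermentation = 1.
Δz = y_fermentation·Δb = 1 × (-2) = -2, so new z* = 712 − 2 = 710.

710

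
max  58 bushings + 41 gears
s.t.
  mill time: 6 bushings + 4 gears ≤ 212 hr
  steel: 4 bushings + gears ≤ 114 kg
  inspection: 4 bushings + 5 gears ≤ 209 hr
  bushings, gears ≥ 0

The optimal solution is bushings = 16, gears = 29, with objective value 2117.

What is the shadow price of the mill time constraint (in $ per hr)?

Binding: mill time and inspection. Non-binding: steel (21 unused).
Since steel is not tight, its dual is 0.
Dual feasibility on the basic columns requires 6·y_mill time + 4·y_inspection = 58, 4·y_mill time + 5·y_inspection = 41.
Solving: y_mill time = 9, y_inspection = 1.
Shadow price of mill time = 9.

9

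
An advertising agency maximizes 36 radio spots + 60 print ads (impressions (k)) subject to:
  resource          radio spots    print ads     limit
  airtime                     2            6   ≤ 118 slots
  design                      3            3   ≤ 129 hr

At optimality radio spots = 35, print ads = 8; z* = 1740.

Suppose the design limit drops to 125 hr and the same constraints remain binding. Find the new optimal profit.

1708

Check each constraint at x*: airtime 118/118 (tight); design 129/129 (tight).
Dual feasibility on the basic columns requires 2·y_airtime + 3·y_design = 36, 6·y_airtime + 3·y_design = 60.
→ y_airtime = 6 and y_design = 8.
Δz = y_design·Δb = 8 × (-4) = -32, so new z* = 1740 − 32 = 1708.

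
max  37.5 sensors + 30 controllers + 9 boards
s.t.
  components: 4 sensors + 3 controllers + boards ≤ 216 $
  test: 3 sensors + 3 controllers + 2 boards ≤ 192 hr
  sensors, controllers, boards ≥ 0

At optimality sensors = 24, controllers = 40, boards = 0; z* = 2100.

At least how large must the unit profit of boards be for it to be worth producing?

12.5

At the optimum: components uses 216 of 216 (binding); test uses 192 of 192 (binding).
Dual feasibility on the basic columns requires 4·y_components + 3·y_test = 37.5, 3·y_components + 3·y_test = 30.
This yields shadow prices y_components = 7.5, y_test = 2.5.
boards enters the basis when its profit ≥ yᵀa₃ = 7.5·1 + 2.5·2 = 12.5.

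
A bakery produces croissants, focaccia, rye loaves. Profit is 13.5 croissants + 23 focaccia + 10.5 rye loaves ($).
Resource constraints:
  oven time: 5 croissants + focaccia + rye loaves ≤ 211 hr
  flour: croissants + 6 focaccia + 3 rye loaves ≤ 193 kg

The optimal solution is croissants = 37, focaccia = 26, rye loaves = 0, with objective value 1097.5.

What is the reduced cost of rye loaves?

Check each constraint at x*: oven time 211/211 (tight); flour 193/193 (tight).
Dual feasibility on the basic columns requires 5·y_oven time + 1·y_flour = 13.5, 1·y_oven time + 6·y_flour = 23.
This yields shadow prices y_oven time = 2, y_flour = 3.5.
Reduced cost of rye loaves: c₃ − yᵀa₃ = 10.5 − (2·1 + 3.5·3) = 10.5 − 12.5 = -2.

-2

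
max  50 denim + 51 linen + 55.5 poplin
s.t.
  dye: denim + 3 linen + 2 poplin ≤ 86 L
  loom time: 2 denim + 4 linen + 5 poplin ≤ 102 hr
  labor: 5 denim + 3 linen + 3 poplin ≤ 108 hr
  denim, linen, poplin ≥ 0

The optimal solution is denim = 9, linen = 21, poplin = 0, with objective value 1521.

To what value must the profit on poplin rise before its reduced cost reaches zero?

58.5

Check each constraint at x*: dye 72/86 (slack 14); loom time 102/102 (tight); labor 108/108 (tight).
Slack constraints have shadow price 0 (complementary slackness).
Dual feasibility on the basic columns requires 2·y_loom time + 5·y_labor = 50, 4·y_loom time + 3·y_labor = 51.
This yields shadow prices y_loom time = 7.5, y_labor = 7.
poplin enters the basis when its profit ≥ yᵀa₃ = 7.5·5 + 7·3 = 58.5.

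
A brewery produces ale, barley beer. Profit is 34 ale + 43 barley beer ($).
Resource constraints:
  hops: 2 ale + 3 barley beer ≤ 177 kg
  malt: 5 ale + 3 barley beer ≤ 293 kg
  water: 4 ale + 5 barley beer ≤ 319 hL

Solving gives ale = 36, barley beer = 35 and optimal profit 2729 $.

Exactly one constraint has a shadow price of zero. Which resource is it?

malt

hops: 177/177 (binding)
malt: 285/293 (slack 8)
water: 319/319 (binding)
By complementary slackness, a constraint with positive slack has shadow price 0 → malt.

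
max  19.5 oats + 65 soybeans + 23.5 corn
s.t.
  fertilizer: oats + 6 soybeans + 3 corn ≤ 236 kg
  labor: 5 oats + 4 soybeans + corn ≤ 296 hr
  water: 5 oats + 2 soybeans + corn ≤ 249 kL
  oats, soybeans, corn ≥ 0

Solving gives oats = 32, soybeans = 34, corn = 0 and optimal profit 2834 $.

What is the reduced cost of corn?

Check each constraint at x*: fertilizer 236/236 (tight); labor 296/296 (tight); water 228/249 (slack 21).
By complementary slackness, y = 0 for the non-binding constraint.
Dual feasibility on the basic columns requires 1·y_fertilizer + 5·y_labor = 19.5, 6·y_fertilizer + 4·y_labor = 65.
Solving: y_fertilizer = 9.5, y_labor = 2.
Reduced cost of corn: c₃ − yᵀa₃ = 23.5 − (9.5·3 + 2·1) = 23.5 − 30.5 = -7.

-7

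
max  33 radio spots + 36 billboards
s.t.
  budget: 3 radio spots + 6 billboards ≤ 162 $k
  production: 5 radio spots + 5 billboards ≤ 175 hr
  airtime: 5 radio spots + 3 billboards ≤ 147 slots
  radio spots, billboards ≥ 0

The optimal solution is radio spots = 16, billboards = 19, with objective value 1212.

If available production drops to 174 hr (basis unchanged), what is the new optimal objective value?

1206

At the optimum: budget uses 162 of 162 (binding); production uses 175 of 175 (binding); airtime uses 137 of 147 (slack = 10).
Since airtime is not tight, its dual is 0.
Dual feasibility on the basic columns requires 3·y_budget + 5·y_production = 33, 6·y_budget + 5·y_production = 36.
→ y_budget = 1 and y_production = 6.
Δz = y_production·Δb = 6 × (-1) = -6, so new z* = 1212 − 6 = 1206.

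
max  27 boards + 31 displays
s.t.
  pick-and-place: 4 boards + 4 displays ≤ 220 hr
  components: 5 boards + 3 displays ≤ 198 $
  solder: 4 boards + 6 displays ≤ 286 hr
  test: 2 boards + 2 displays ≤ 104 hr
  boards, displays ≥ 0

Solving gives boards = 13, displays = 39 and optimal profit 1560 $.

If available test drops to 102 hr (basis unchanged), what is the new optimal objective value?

1541

Binding: solder and test. Non-binding: pick-and-place (12 unused), components (16 unused).
Since pick-and-place, components are not tight, their duals are 0.
From A_Bᵀ y = c: 4·y_solder + 2·y_test = 27; 6·y_solder + 2·y_test = 31.
Solving: y_solder = 2, y_test = 9.5.
Δz = y_test·Δb = 9.5 × (-2) = -19, so new z* = 1560 − 19 = 1541.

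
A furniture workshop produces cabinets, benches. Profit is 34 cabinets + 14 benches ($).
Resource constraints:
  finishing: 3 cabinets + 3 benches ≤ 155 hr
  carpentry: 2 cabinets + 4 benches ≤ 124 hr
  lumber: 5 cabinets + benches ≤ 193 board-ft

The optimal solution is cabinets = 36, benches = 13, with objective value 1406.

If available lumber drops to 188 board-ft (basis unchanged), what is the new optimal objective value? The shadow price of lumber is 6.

Δb = -5, so new z* = 1406 + (6)·(-5) = 1406 − 30 = 1376.

1376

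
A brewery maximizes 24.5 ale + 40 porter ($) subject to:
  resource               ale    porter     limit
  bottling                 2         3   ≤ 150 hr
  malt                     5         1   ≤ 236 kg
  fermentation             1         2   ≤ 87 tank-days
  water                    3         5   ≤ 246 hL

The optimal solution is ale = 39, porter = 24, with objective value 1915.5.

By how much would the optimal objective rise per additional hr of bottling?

9

At the optimum: bottling uses 150 of 150 (binding); malt uses 219 of 236 (slack = 17); fermentation uses 87 of 87 (binding); water uses 237 of 246 (slack = 9).
Since malt, water are not tight, their duals are 0.
The binding rows give the dual system: 2·y_bottling + 1·y_fermentation = 24.5 and 3·y_bottling + 2·y_fermentation = 40.
Solving: y_bottling = 9, y_fermentation = 6.5.
Shadow price of bottling = 9.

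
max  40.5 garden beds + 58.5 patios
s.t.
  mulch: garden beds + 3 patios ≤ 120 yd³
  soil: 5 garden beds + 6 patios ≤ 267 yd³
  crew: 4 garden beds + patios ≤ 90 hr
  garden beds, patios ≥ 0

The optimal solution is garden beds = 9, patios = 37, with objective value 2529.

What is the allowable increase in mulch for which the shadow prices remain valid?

13.5

Binding constraints: mulch, soil. The basis is B = [[1,3],[5,6]] with det -9.
Per unit increase in mulch, x* moves by d = (-0.6667, 0.5556).
The basis stays optimal until garden beds reaches 0; allowable increase = 13.5 yd³.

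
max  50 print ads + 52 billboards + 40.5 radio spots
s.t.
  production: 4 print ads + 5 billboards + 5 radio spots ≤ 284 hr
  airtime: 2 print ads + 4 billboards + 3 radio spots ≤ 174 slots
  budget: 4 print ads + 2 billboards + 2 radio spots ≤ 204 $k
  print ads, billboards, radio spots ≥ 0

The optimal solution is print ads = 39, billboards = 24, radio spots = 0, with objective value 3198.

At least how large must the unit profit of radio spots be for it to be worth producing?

43

Binding: airtime and budget. Non-binding: production (8 unused).
Slack constraints have shadow price 0 (complementary slackness).
Dual feasibility on the basic columns requires 2·y_airtime + 4·y_budget = 50, 4·y_airtime + 2·y_budget = 52.
Solving: y_airtime = 9, y_budget = 8.
radio spots enters the basis when its profit ≥ yᵀa₃ = 9·3 + 8·2 = 43.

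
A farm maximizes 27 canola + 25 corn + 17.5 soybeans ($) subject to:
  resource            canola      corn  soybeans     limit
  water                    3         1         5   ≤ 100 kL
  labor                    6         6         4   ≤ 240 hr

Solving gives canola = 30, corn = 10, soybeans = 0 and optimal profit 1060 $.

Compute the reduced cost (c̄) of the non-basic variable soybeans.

At the optimum: water uses 100 of 100 (binding); labor uses 240 of 240 (binding).
From A_Bᵀ y = c: 3·y_water + 6·y_labor = 27; 1·y_water + 6·y_labor = 25.
Solving: y_water = 1, y_labor = 4.
Reduced cost of soybeans: c₃ − yᵀa₃ = 17.5 − (1·5 + 4·4) = 17.5 − 21 = -3.5.

-3.5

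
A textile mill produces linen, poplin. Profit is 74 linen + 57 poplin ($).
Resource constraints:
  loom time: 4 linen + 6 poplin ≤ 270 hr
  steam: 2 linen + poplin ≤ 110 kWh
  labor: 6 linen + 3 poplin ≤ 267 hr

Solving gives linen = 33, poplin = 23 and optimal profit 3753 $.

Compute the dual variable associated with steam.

Check each constraint at x*: loom time 270/270 (tight); steam 89/110 (slack 21); labor 267/267 (tight).
Since steam is not tight, its dual is 0.
Dual feasibility on the basic columns requires 4·y_loom time + 6·y_labor = 74, 6·y_loom time + 3·y_labor = 57.
→ y_loom time = 5 and y_labor = 9.
Shadow price of steam = 0.

0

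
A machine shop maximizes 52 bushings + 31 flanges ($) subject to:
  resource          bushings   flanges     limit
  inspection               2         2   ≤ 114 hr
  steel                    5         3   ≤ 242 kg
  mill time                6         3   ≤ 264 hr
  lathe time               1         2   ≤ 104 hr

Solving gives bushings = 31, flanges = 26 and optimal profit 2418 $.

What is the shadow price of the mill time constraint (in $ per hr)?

Binding: inspection and mill time. Non-binding: steel (9 unused), lathe time (21 unused).
Since steel, lathe time are not tight, their duals are 0.
From A_Bᵀ y = c: 2·y_inspection + 6·y_mill time = 52; 2·y_inspection + 3·y_mill time = 31.
Solving: y_inspection = 5, y_mill time = 7.
Shadow price of mill time = 7.

7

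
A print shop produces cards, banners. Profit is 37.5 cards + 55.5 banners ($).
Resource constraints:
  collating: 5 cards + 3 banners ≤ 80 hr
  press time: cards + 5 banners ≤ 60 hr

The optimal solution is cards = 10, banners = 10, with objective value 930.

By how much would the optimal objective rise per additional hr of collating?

6

Check each constraint at x*: collating 80/80 (tight); press time 60/60 (tight).
Dual feasibility on the basic columns requires 5·y_collating + 1·y_press time = 37.5, 3·y_collating + 5·y_press time = 55.5.
Solving: y_collating = 6, y_press time = 7.5.
Shadow price of collating = 6.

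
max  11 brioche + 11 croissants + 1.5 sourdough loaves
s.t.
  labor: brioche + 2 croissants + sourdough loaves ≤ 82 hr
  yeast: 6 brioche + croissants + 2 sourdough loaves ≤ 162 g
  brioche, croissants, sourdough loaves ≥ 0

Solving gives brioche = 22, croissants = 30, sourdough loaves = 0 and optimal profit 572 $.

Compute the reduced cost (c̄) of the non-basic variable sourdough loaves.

-5.5

Check each constraint at x*: labor 82/82 (tight); yeast 162/162 (tight).
The binding rows give the dual system: 1·y_labor + 6·y_yeast = 11 and 2·y_labor + 1·y_yeast = 11.
This yields shadow prices y_labor = 5, y_yeast = 1.
Reduced cost of sourdough loaves: c₃ − yᵀa₃ = 1.5 − (5·1 + 1·2) = 1.5 − 7 = -5.5.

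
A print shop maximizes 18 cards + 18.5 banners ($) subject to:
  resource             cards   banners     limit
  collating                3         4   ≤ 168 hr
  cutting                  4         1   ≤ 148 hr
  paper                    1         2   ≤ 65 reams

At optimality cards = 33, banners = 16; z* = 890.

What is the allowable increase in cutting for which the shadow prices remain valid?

17.5

Binding constraints: cutting, paper. The basis is B = [[4,1],[1,2]] with det 7.
Per unit increase in cutting, x* moves by d = (0.2857, -0.1429).
The basis stays optimal until collating becomes binding; allowable increase = 17.5 hr.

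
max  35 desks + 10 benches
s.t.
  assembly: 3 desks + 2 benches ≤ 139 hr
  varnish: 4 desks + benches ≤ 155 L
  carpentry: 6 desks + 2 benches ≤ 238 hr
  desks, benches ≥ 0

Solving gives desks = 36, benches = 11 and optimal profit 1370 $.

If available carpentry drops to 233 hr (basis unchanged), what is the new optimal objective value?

1357.5

At the optimum: assembly uses 130 of 139 (slack = 9); varnish uses 155 of 155 (binding); carpentry uses 238 of 238 (binding).
Since assembly is not tight, its dual is 0.
Dual feasibility on the basic columns requires 4·y_varnish + 6·y_carpentry = 35, 1·y_varnish + 2·y_carpentry = 10.
Solving: y_varnish = 5, y_carpentry = 2.5.
Δz = y_carpentry·Δb = 2.5 × (-5) = -12.5, so new z* = 1370 − 12.5 = 1357.5.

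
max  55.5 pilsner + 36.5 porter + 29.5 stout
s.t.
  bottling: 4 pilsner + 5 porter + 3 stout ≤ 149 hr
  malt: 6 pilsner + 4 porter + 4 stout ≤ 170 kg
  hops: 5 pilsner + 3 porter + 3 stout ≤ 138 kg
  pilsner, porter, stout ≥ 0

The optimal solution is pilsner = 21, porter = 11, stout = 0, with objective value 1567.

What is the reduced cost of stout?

Binding: malt and hops. Non-binding: bottling (10 unused).
Since bottling is not tight, its dual is 0.
The binding rows give the dual system: 6·y_malt + 5·y_hops = 55.5 and 4·y_malt + 3·y_hops = 36.5.
This yields shadow prices y_malt = 8, y_hops = 1.5.
Reduced cost of stout: c₃ − yᵀa₃ = 29.5 − (8·4 + 1.5·3) = 29.5 − 36.5 = -7.

-7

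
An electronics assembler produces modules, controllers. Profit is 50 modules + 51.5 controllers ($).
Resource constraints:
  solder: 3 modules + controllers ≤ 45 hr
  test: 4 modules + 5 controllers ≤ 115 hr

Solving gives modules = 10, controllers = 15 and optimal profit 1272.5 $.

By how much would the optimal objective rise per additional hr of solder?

Check each constraint at x*: solder 45/45 (tight); test 115/115 (tight).
Dual feasibility on the basic columns requires 3·y_solder + 4·y_test = 50, 1·y_solder + 5·y_test = 51.5.
Solving: y_solder = 4, y_test = 9.5.
Shadow price of solder = 4.

4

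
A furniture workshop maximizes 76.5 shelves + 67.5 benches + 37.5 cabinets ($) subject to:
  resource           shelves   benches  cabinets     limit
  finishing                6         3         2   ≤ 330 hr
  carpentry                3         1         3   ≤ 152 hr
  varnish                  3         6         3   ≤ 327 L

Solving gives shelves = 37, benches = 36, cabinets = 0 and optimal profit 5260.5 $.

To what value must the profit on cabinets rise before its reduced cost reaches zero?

38.5

At the optimum: finishing uses 330 of 330 (binding); carpentry uses 147 of 152 (slack = 5); varnish uses 327 of 327 (binding).
Slack constraints have shadow price 0 (complementary slackness).
The binding rows give the dual system: 6·y_finishing + 3·y_varnish = 76.5 and 3·y_finishing + 6·y_varnish = 67.5.
Solving: y_finishing = 9.5, y_varnish = 6.5.
cabinets enters the basis when its profit ≥ yᵀa₃ = 9.5·2 + 6.5·3 = 38.5.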